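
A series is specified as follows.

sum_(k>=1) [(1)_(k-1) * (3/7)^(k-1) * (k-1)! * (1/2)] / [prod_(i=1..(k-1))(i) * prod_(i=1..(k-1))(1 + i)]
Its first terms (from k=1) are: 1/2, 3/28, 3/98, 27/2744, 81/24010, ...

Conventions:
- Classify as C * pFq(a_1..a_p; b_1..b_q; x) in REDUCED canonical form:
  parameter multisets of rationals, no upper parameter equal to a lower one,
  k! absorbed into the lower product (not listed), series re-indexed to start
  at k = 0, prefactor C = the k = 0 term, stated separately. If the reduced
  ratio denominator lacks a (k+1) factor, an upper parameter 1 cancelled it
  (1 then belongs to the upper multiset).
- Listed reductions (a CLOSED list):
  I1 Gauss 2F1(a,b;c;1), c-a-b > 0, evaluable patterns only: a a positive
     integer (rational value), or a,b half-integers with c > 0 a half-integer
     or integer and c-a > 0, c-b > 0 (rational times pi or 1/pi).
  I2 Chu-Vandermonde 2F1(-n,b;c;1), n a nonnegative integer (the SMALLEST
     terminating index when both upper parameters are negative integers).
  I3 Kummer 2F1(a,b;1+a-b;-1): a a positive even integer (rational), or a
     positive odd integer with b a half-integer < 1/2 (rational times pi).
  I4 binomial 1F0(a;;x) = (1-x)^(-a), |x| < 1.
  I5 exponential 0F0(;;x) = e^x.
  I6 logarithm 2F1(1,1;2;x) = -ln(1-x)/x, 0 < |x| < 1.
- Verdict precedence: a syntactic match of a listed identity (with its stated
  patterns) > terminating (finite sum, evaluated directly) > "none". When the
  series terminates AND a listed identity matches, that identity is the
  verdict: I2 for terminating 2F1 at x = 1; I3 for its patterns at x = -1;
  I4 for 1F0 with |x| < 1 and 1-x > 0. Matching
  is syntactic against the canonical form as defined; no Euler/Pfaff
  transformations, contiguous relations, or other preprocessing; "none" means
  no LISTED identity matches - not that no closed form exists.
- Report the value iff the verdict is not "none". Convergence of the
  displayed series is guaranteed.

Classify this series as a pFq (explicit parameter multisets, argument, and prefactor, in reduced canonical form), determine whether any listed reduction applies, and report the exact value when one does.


Prefactor 1/2, argument 3/7: 2F1 with upper {1, 1} over lower {2}. Verdict at x = 3/7: the I6 logarithm reduction matches (the logarithm: parameters (1,1;2), x = 3/7). Hence: (-7/6) * ln(4/7).

First insight: from the first term 1/2: the lower running product (prefactor 1/2) is a rising factorial.
Term ratio: r(k) = (3/7) * (k+1) (k+1) / [(k+2) (k+1)] ; factor over Q: parameters, x = (3/7), and C = 1/2.


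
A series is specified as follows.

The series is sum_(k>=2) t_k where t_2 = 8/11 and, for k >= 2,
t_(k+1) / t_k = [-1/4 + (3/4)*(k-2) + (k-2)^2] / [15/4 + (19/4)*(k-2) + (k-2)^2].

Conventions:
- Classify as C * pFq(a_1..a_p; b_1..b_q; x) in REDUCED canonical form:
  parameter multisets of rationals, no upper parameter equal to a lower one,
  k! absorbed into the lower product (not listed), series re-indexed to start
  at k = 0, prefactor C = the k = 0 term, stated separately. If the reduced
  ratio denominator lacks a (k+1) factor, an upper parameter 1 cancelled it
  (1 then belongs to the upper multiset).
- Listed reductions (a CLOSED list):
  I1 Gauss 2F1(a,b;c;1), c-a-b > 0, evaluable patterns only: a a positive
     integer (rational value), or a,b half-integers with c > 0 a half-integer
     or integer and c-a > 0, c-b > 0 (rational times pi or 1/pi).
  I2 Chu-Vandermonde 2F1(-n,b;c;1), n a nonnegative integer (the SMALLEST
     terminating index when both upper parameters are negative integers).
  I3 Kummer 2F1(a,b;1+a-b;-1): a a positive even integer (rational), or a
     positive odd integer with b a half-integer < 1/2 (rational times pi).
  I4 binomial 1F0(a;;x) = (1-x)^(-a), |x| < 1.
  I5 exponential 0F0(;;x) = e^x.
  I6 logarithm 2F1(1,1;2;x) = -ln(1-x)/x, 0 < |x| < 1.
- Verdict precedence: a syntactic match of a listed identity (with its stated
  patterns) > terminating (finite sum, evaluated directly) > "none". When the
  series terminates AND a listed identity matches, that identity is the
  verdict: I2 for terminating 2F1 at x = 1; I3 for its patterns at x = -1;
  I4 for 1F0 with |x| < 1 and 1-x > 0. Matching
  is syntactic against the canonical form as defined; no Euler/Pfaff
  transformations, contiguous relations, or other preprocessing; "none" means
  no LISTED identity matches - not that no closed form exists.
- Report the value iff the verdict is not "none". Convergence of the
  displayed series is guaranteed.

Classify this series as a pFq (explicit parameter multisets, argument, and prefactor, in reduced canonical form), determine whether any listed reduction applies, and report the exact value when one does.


First insight: from the first term 8/11: roots of the ratio polynomials (C = 8/11, x = 1) are the negated parameters.
Adjacent-term ratio: r(k) = 1 * (k-1/4) (k+1) / [(k+15/4) (k+1)] - rational in k, leading ratio 1; with t_0 = 8/11, classification follows.

At argument 1: a 2F1 with upper {-1/4, 1}, lower {15/4}, scaled by C = 8/11. Verdict (x = 1): Gauss's theorem (I1) applies (x = 1: the Gamma ratio telescopes since c-a-b = 3 > 0 and a = 1 in Z>0). Its exact value is 2/3.


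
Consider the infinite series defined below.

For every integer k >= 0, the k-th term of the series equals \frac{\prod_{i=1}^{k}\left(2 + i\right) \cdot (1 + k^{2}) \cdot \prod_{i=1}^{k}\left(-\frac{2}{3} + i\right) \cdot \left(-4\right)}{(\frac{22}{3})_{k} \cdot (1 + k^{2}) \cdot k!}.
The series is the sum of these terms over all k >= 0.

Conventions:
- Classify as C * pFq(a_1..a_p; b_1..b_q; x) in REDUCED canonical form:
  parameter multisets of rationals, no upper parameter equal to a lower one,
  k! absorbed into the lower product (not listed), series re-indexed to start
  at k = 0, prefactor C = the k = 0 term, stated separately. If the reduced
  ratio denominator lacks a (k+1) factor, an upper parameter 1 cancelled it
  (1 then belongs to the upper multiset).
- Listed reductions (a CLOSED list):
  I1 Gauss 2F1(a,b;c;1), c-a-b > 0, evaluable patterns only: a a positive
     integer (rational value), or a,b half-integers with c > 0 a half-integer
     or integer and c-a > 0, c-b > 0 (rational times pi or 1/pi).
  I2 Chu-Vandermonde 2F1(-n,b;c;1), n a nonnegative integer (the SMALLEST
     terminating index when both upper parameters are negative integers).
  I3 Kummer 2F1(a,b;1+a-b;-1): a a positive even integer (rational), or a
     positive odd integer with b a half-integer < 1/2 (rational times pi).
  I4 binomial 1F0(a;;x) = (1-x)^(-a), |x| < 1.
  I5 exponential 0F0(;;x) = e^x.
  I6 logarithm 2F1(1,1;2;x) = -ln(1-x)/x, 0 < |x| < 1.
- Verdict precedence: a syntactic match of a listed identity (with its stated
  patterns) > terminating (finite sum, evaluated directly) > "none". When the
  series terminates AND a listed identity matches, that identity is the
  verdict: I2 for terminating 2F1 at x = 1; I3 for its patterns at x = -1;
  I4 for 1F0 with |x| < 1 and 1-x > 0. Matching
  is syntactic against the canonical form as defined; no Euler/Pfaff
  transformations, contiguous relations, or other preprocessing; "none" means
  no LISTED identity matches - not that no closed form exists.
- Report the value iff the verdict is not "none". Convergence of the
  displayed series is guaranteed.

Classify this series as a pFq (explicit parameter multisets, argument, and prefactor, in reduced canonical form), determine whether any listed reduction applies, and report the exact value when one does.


Key observation: from the first term -4: the running product (prefactor -4) telescopes to a rising factorial.
Ratio: r(k) = 1 * (k+\frac{1}{3}) (k+3) / [(k+\frac{22}{3}) (k+1)] ; factor over Q: parameters, x = 1, and C = -4.

This is -4 * 2F1(\frac{1}{3}, 3; \frac{22}{3}; 1) in reduced canonical form. Verdict: Gauss's theorem (I1) applies (x = 1: the Gamma ratio telescopes since c-a-b = 4 > 0 and a = 3 in Z>0). Hence: -\frac{1976}{405}.


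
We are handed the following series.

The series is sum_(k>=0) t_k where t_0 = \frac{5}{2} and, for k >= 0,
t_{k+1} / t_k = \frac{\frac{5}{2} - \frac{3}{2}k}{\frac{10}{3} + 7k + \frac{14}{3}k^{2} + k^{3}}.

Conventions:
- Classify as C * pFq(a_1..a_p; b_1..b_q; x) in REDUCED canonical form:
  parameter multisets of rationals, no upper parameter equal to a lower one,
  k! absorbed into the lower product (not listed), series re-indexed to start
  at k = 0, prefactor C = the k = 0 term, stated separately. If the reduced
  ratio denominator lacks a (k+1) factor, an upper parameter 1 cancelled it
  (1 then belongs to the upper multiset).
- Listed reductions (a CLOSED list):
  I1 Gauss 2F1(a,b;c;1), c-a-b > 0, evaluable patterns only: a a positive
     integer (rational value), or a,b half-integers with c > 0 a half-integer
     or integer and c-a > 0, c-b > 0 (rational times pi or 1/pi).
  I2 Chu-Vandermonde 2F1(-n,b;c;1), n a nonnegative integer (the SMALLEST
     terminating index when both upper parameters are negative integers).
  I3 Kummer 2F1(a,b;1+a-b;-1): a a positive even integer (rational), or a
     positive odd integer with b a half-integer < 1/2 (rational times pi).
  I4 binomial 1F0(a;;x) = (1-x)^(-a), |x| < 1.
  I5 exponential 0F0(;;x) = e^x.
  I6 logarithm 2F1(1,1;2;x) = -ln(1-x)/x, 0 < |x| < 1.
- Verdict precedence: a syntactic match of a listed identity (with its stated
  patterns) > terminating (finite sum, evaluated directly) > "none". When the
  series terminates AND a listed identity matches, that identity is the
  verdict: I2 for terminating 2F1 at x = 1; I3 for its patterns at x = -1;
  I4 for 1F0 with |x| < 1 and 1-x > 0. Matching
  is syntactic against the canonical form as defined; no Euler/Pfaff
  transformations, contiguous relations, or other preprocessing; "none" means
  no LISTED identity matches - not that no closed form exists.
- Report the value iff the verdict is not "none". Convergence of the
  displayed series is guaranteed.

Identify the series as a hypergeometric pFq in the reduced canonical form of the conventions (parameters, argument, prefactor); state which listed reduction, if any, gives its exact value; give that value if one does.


First insight: t_0 = \frac{5}{2} here, and factor the ratio over Q (prefactor 5/2): negated roots = parameters.
Ratio: r(k) = -\frac{3}{2} * (k-\frac{5}{3}) / [(k+\frac{5}{3}) (k+2) (k+1)] - rational; roots negated = parameters, x = -\frac{3}{2}, C = \frac{5}{2}.

Classification (C = \frac{5}{2}): 1F2 with upper {-\frac{5}{3}}, lower {\frac{5}{3}, 2}, argument x = -\frac{3}{2}. Verdict: no listed reduction: x = -\frac{3}{2} and upper {-\frac{5}{3}} fail every I1-I6 pattern.


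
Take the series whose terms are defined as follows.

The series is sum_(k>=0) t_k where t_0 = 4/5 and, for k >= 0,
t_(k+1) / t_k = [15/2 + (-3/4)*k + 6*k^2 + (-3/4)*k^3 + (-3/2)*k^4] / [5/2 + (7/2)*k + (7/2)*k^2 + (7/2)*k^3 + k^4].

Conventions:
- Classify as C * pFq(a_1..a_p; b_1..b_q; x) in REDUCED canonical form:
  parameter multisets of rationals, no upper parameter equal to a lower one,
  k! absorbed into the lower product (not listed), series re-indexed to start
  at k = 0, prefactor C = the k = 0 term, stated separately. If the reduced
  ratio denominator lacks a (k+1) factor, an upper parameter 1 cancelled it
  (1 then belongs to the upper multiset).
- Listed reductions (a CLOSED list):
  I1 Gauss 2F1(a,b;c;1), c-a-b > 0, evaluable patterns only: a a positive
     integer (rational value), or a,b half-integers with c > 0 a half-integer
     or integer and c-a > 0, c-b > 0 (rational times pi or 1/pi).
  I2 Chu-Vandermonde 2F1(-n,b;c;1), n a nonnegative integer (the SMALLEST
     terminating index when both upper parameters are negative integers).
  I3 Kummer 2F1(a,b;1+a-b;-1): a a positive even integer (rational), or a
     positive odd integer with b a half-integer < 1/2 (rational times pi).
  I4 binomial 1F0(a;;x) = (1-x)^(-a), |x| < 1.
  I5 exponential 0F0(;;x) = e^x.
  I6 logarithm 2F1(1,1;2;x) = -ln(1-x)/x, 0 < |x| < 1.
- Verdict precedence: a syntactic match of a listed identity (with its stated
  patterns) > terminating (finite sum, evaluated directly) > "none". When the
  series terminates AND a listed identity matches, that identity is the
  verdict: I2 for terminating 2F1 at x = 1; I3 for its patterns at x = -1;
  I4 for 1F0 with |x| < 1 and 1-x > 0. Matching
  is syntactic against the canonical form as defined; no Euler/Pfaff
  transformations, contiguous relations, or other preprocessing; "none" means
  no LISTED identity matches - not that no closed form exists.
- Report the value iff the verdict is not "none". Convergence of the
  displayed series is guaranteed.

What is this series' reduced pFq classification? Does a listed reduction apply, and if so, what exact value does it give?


Canonical form: C = 4/5 times 1F0 with upper {-2}, lower {-}, x = -3/2. Verdict: terminating. (-2)_k vanishes past k = 2, leaving a 3-term sum, computed directly. Sum: 5.

The tell: with t_0 = 4/5, the expanded ratio factors over Q; C = 4/5, roots give parameters.
Term ratio: r(k) = (-3/2) * (k-2) / [(k+1)] - rational in k. x = (-3/2); t_0 = 4/5; negate the roots.


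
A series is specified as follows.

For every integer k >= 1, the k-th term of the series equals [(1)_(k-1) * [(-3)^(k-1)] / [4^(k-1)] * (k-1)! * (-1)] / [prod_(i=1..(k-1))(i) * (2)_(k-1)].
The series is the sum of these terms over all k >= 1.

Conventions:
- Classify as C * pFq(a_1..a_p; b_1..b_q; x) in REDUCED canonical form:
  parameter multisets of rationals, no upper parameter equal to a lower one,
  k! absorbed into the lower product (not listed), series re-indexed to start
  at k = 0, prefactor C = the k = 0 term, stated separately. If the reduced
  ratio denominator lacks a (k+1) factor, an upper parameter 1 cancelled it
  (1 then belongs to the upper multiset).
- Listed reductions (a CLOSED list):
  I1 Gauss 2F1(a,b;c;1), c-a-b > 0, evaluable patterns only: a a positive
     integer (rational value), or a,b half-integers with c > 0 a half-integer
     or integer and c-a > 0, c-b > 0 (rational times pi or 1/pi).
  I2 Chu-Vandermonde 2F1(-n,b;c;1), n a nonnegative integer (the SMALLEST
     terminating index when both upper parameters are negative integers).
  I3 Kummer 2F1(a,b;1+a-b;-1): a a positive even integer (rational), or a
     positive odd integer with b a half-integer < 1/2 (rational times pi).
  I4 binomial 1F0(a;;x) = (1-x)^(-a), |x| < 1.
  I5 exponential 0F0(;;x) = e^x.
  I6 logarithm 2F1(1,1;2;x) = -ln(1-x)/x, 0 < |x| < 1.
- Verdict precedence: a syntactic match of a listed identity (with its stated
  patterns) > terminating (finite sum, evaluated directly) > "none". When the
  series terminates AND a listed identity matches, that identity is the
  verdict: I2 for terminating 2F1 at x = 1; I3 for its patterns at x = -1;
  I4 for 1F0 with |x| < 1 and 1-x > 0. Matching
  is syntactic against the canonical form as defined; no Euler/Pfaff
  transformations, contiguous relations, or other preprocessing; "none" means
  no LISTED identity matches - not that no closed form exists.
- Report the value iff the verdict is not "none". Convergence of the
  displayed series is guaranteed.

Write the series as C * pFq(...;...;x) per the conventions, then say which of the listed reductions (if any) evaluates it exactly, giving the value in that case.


This is -1 * 2F1(1, 1; 2; -3/4) in reduced canonical form. Verdict: logarithm (I6) applies (the logarithm: parameters (1,1;2), x = -3/4). Hence: (-4/3) * ln(7/4).

Key step: x = (-3/4) and the factorial ratio (C = -1, x = -3/4) (k+a-1)!/(a-1)! is a rising factorial (a)_k.
Step ratio: r(k) = (-3/4) * (k+1) (k+1) / [(k+2) (k+1)] - rational in k. x = (-3/4); t_0 = -1; negate the roots.


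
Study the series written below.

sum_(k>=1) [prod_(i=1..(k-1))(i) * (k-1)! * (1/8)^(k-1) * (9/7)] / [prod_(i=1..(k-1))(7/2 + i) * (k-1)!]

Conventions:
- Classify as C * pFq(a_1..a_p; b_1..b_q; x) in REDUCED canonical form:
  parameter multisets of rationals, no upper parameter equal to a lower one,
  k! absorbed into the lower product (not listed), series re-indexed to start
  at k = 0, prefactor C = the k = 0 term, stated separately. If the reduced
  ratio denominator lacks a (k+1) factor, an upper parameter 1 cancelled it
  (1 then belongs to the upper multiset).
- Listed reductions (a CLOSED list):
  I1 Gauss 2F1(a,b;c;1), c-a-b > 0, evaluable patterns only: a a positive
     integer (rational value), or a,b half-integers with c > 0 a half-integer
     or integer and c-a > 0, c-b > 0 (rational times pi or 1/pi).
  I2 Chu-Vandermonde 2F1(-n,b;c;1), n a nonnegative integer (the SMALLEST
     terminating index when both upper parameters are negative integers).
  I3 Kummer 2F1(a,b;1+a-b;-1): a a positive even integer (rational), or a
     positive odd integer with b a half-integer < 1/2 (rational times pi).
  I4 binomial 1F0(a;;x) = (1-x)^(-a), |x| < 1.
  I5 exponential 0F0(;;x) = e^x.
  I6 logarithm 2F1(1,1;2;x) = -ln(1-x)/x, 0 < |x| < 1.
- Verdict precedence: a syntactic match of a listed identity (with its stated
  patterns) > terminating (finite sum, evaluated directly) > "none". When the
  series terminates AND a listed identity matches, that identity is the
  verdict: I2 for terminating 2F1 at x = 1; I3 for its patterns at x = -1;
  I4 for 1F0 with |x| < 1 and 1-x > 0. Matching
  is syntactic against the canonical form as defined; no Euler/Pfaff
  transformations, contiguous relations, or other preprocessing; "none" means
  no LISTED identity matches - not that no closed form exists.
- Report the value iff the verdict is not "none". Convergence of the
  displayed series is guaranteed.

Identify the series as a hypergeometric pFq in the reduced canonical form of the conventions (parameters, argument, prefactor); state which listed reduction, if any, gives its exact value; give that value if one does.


With C = 9/7: the canonical form is 2F1(1, 1; 9/2; 1/8). Verdict: none. A 2F1 with upper {1, 1} fits none of I1-I6 at x = 1/8; the sum runs forever.

Key observation: with t_0 = 9/7, the running product (C = 9/7) telescopes to a rising factorial.
Term ratio: r(k) = (1/8) * (k+1) (k+1) / [(k+9/2) (k+1)] - rational in k, leading ratio (1/8); with t_0 = 9/7, classification follows.


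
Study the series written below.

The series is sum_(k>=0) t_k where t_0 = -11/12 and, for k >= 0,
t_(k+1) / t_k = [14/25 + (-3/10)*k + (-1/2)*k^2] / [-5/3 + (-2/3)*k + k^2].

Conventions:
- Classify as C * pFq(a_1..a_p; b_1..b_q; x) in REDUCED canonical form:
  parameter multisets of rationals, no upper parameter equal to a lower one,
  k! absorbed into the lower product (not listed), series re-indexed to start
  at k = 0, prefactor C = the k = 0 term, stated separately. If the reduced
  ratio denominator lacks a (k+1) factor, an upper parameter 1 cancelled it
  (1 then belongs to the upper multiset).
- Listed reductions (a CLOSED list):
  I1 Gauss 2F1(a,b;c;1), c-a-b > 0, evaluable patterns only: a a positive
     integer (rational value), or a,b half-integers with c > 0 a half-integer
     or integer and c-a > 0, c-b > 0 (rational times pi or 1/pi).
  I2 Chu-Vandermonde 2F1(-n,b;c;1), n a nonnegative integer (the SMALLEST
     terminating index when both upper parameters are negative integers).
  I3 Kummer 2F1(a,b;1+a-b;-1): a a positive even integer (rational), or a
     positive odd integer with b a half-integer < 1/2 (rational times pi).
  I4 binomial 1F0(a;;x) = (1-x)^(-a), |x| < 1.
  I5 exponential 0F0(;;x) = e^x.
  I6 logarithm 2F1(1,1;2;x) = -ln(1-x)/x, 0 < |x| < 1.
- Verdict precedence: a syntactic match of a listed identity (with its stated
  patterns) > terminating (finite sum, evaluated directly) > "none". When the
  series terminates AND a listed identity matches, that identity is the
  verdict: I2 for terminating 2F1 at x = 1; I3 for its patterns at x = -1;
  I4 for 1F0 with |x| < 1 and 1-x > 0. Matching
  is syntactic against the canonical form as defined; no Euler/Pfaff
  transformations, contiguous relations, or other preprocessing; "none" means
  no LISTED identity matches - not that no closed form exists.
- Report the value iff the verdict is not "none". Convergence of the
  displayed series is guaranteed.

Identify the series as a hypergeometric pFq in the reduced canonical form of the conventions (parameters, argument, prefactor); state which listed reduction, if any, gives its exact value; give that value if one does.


x = -1/2 here; the reduced form reads 2F1, upper {-4/5, 7/5}, lower {-5/3}, C = -11/12. Verdict: none. No listed pattern accepts 2F1(-4/5, 7/5; -5/3; -1/2).

Structural cue: t_0 being -11/12, factor the ratio over Q (C = -11/12, x = -1/2): negated roots = parameters.
Term ratio: r(k) = (-1/2) * (k-4/5) (k+7/5) / [(k-5/3) (k+1)] - rational in k. x = (-1/2); t_0 = -11/12; negate the roots.


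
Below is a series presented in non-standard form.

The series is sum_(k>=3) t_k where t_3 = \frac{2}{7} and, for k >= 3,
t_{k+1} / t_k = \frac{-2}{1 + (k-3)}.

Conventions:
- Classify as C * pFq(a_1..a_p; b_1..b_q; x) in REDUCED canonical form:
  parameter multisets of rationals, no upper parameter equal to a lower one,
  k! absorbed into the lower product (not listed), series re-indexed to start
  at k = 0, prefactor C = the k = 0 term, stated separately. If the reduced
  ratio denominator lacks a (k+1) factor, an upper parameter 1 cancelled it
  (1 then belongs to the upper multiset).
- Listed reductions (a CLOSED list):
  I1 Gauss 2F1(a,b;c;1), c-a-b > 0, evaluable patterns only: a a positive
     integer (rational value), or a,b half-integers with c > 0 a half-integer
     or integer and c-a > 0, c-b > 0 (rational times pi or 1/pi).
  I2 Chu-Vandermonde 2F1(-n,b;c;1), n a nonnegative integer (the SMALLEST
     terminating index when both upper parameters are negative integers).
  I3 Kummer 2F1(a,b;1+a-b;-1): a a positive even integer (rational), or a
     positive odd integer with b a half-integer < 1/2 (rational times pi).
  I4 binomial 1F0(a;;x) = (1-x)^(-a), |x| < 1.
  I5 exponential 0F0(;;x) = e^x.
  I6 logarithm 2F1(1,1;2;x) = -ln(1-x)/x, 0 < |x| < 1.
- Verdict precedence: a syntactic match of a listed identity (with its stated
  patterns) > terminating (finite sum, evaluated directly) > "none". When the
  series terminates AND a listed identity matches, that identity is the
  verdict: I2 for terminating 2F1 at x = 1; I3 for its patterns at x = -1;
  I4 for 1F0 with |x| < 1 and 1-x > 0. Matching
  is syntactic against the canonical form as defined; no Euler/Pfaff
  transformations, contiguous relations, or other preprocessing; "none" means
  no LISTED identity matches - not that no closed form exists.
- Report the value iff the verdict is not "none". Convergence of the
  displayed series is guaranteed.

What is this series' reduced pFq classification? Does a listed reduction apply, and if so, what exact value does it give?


Reduced: x = -2, 0F0, upper = {-}, lower = {-}, C = \frac{2}{7}. Verdict: this is the exponential series (I5) (the 0F0 exponential series at x = -2). Its exact value is \frac{2}{7} \cdot e^{-2}.

First insight: t_0 being \frac{2}{7}, factor the ratio over Q (C = 2/7, x = -2): negated roots = parameters.
Ratio: r(k) = -2 * 1 / [(k+1)] ; factor over Q: parameters, x = -2, and C = \frac{2}{7}.


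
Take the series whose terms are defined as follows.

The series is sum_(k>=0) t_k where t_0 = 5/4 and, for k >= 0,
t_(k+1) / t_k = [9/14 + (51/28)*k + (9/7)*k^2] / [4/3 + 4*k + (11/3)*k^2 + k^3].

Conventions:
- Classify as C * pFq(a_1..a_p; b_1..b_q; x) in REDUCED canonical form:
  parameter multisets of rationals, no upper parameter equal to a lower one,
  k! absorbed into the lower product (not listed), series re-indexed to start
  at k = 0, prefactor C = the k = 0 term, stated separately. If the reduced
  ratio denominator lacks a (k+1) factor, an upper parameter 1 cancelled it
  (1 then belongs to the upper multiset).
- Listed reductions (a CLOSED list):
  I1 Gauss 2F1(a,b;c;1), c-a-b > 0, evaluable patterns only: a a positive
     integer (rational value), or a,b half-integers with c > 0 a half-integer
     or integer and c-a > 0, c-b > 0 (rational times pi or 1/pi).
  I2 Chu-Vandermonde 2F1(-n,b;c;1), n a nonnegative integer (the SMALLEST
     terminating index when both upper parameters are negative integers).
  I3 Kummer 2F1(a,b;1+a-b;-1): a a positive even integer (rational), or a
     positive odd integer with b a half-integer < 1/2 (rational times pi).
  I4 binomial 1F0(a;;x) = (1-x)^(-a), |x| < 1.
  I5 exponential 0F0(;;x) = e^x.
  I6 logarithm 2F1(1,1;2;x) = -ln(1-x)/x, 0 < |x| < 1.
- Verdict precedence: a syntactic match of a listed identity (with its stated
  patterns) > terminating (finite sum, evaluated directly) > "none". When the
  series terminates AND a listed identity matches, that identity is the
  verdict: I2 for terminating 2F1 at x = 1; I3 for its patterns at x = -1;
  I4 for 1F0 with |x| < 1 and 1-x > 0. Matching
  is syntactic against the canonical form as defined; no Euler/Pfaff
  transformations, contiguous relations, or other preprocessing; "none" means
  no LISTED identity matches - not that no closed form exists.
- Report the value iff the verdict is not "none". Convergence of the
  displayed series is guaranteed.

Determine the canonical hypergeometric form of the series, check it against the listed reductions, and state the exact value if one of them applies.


At argument 9/7: a 1F1 with upper {3/4}, lower {2}, scaled by C = 5/4. Verdict: none. Every listed pattern misses the 1F1 form at 9/7, upper {3/4}.

The tell: from the first term 5/4: the ratio is unreduced: k + 2/3 divides both sides (prefactor 5/4).
Ratio: r(k) = (9/7) * (k+3/4) / [(k+2) (k+1)] - rational in k, leading ratio (9/7); with t_0 = 5/4, classification follows.


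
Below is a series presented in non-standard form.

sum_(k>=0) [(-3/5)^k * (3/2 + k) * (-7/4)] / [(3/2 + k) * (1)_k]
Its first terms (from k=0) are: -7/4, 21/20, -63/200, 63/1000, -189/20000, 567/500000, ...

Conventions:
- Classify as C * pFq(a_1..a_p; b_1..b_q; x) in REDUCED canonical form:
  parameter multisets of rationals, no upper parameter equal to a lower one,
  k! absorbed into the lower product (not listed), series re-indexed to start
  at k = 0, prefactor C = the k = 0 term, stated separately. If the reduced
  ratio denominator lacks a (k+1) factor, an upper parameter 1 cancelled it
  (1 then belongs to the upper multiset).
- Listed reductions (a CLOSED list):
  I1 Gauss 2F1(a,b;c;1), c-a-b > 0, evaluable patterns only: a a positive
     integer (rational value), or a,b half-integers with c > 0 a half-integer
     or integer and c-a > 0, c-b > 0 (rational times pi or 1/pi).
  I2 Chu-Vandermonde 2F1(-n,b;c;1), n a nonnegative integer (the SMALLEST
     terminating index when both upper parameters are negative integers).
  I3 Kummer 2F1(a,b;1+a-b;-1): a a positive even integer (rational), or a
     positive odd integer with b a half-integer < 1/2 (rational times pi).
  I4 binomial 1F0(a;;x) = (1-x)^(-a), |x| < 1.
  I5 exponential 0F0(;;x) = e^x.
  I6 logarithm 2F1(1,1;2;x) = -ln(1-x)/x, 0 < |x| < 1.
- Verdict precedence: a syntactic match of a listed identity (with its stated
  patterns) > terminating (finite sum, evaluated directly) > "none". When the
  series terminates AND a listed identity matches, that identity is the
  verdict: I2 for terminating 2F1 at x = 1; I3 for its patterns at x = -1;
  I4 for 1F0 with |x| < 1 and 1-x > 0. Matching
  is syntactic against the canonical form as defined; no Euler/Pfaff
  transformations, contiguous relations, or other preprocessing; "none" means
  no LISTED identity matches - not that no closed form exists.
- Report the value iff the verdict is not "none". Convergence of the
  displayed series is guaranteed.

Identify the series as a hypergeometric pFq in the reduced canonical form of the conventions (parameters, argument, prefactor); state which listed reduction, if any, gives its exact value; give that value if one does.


With C = -7/4: the canonical form is 0F0(-; -; -3/5). Verdict: exponential (I5) applies (the 0F0 exponential series at x = -3/5). Exact value: (-7/4) * e^(-3/5).

Structural cue: t_0 = -7/4 here, and (1)_k (prefactor -7/4) is k! itself.
Consecutive-term ratio: r(k) = (-3/5) * 1 / [(k+1)] ; factor over Q: parameters, x = (-3/5), and C = -7/4.


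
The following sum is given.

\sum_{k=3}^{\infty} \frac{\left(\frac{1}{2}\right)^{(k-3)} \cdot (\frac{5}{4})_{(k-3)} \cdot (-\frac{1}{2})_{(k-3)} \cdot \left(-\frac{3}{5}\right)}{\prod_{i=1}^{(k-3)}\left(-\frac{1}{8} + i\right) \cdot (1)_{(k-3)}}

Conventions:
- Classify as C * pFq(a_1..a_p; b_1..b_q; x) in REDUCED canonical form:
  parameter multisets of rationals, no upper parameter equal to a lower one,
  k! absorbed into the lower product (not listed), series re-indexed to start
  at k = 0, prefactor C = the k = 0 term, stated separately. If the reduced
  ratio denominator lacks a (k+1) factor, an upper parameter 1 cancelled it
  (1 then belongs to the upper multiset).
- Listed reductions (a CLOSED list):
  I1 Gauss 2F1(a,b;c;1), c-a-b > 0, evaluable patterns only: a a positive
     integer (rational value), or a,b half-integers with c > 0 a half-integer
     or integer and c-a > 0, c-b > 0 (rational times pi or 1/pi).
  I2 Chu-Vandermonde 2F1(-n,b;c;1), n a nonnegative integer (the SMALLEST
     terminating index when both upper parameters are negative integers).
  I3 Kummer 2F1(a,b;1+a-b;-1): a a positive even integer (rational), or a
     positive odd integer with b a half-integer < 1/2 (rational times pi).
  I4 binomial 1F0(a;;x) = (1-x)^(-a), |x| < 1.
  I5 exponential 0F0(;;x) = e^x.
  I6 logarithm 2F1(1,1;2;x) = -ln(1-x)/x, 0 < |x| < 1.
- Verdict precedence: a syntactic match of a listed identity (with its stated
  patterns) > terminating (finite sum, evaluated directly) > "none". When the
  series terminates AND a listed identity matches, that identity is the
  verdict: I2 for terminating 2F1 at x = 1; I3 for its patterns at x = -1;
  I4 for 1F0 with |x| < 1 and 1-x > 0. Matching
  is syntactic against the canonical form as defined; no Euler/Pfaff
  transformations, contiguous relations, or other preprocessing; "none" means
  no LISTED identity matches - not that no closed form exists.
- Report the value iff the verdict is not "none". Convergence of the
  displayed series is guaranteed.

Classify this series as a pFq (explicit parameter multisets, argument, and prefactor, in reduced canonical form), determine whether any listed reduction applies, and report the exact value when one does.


Key step: t_0 being -\frac{3}{5}, (1)_k (prefactor -3/5) is k! itself.
Consecutive-term ratio: r(k) = \frac{1}{2} * (k-\frac{1}{2}) (k+\frac{5}{4}) / [(k+\frac{7}{8}) (k+1)] - poly over poly, x = \frac{1}{2} from leading terms; C = -\frac{3}{5} at k = 0.

Canonical form: C = -\frac{3}{5} times 2F1 with upper {-\frac{1}{2}, \frac{5}{4}}, lower {\frac{7}{8}}, x = \frac{1}{2}. Verdict: none here - no I1-I6 shape fits x = \frac{1}{2} with lower {\frac{7}{8}}.


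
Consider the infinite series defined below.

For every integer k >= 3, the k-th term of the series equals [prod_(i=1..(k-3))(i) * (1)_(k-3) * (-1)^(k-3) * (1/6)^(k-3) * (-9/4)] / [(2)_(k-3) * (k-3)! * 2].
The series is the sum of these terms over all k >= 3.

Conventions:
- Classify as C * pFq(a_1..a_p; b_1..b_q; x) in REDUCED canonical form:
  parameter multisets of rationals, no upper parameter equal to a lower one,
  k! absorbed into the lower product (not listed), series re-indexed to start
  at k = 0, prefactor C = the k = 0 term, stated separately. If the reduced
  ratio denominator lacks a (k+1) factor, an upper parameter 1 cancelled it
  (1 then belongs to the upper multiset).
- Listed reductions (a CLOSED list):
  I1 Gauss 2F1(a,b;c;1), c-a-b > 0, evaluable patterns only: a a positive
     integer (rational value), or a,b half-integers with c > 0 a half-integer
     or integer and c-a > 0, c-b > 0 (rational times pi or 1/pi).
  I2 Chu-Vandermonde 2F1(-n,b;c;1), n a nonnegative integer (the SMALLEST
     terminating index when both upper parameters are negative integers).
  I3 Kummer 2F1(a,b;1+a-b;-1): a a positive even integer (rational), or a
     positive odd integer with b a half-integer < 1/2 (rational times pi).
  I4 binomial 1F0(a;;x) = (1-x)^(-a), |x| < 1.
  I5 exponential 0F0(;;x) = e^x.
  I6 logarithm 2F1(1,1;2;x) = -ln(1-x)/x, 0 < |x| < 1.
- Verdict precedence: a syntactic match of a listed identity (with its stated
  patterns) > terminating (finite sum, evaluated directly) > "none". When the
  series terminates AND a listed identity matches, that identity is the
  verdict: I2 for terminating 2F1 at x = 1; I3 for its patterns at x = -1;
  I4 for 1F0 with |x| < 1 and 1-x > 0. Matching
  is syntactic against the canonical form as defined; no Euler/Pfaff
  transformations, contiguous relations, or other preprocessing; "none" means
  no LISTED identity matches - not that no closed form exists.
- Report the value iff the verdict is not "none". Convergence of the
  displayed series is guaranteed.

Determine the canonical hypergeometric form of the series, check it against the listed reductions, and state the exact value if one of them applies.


This is -9/8 * 2F1(1, 1; 2; -1/6) in reduced canonical form. Verdict: the logarithmic series (I6) fires (the logarithm: parameters (1,1;2), x = -1/6). Its exact value is (-27/4) * ln(7/6).

Structural cue: with t_0 = -9/8, the running product (prefactor -9/8) telescopes to a rising factorial.
Adjacent-term ratio: r(k) = (-1/6) * (k+1) (k+1) / [(k+2) (k+1)] - rational; roots negated = parameters, x = (-1/6), C = -9/8.


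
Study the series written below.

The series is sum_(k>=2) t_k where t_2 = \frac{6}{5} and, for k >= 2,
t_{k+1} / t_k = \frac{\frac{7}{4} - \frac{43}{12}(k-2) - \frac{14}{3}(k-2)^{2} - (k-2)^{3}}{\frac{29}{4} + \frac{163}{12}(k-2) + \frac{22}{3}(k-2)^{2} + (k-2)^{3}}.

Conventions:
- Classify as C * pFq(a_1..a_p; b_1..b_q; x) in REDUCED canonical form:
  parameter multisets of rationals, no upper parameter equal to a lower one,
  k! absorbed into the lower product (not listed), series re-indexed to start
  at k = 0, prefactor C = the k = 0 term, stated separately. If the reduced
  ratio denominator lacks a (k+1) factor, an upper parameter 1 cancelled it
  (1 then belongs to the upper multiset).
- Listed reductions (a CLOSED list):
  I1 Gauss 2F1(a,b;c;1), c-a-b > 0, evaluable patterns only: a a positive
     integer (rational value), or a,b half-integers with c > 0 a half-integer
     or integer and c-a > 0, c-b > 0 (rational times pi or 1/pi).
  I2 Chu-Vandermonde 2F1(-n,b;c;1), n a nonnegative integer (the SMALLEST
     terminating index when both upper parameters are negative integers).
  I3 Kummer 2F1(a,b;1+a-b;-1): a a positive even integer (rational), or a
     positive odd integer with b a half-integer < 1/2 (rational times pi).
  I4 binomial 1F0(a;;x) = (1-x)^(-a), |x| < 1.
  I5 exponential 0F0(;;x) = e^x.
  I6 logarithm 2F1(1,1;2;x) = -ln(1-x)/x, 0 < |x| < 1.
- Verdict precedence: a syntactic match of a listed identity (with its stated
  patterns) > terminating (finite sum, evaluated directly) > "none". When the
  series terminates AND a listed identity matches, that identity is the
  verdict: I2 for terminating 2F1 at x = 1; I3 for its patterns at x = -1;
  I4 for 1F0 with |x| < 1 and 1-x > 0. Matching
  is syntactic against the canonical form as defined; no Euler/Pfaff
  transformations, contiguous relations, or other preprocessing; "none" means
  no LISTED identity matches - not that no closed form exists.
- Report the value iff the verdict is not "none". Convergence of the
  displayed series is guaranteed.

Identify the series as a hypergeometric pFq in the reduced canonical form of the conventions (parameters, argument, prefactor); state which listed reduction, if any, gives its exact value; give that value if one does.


Prefactor \frac{6}{5}, argument -1: 2F1 with upper {-\frac{1}{3}, \frac{7}{2}} over lower {\frac{29}{6}}. Verdict: none (x = -1): each listed identity misses the multisets {-\frac{1}{3}, \frac{7}{2}} ; {\frac{29}{6}}.

The tell: x = -1 and the ratio is unreduced: k + 3/2 divides both sides (C = 6/5).
Step ratio: r(k) = -1 * (k-\frac{1}{3}) (k+\frac{7}{2}) / [(k+\frac{29}{6}) (k+1)] - rational in k. x = -1; t_0 = \frac{6}{5}; negate the roots.


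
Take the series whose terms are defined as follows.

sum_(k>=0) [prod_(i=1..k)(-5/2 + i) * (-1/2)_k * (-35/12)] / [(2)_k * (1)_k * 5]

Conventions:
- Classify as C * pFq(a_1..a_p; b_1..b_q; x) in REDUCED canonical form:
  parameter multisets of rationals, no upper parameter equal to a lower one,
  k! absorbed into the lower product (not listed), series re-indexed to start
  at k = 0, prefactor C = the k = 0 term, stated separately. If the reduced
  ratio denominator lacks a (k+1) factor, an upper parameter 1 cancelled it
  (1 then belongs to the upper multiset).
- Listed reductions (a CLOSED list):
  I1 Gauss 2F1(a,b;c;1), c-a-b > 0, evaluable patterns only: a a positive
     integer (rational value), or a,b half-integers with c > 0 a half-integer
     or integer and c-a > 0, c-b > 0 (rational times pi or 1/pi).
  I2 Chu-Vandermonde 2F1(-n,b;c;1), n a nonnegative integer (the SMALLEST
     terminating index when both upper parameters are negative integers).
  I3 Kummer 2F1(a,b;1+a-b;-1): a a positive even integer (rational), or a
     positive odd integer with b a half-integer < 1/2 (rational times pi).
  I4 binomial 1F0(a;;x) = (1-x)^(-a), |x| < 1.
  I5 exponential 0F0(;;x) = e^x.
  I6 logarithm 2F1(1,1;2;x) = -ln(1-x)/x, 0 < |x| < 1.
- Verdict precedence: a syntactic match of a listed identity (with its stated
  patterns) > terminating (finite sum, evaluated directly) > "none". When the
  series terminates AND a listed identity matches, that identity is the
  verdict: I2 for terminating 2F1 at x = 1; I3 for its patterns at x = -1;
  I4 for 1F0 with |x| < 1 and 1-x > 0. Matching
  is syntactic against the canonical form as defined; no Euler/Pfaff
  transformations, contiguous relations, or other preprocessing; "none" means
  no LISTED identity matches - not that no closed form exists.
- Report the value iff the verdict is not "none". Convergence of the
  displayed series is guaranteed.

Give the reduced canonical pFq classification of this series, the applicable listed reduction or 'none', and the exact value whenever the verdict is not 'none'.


Canonical form: C = -7/12 times 2F1 with upper {-3/2, -1/2}, lower {2}, x = 1. Verdict: Gauss (I1, half-integer pattern) fires (x = 1; upper {-3/2, -1/2} half-integers, c = 2 in the evaluable pattern). Value: (-112/45) / pi.

The tell: t_0 being -7/12, the running product (prefactor -7/12) telescopes to a rising factorial.
Ratio: r(k) = 1 * (k-3/2) (k-1/2) / [(k+2) (k+1)] - rational; roots negated = parameters, x = 1, C = -7/12.


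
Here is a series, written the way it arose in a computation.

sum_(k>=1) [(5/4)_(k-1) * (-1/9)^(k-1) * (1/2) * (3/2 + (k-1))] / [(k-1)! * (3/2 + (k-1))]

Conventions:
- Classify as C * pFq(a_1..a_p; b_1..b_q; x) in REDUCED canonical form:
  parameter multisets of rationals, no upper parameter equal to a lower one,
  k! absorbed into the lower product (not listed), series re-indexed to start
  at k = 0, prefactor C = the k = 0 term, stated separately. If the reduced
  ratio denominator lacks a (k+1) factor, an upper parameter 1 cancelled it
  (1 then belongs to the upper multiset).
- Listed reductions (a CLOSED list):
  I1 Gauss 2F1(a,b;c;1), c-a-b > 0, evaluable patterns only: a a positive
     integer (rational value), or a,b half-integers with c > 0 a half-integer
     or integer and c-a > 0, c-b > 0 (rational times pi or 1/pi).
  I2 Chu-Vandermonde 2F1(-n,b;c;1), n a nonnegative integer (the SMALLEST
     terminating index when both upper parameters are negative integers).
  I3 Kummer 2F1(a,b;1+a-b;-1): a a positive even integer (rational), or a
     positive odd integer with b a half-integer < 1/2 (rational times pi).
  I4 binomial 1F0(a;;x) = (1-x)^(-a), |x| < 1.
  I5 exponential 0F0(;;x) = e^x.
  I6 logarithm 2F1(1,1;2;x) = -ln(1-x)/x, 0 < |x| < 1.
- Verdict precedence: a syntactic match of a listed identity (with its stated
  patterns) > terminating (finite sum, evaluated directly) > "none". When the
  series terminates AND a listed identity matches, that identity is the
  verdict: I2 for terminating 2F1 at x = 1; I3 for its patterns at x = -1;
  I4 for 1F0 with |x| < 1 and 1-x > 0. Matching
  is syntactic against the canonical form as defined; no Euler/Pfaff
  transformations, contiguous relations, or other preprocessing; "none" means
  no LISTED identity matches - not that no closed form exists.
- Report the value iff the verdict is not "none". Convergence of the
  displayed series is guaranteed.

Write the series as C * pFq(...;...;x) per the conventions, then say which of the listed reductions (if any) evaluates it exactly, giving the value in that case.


The series (x = -1/9) is 1F0: upper {5/4}, lower {-}, prefactor 1/2. Verdict at x = -1/9: binomial (I4) matches (the 1F0 binomial series: exponent -5/4, x = -1/9). Hence: (1/2) * (10/9)^(-5/4).

Key step: t_0 = 1/2 here, and k + 3/2 divides numerator and denominator alike; C = 1/2 after cancelling.
Term ratio: r(k) = (-1/9) * (k+5/4) / [(k+1)] - rational; roots negated = parameters, x = (-1/9), C = 1/2.
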